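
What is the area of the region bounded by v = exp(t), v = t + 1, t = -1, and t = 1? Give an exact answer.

On [-1, 1], (exp(t)) - (t + 1) = -t + exp(t) - 1 is ≥ 0 throughout, so the area is a single integral of |-t + exp(t) - 1|.
∫[-1,1] (-t + exp(t) - 1) dt = -2 - exp(-1) + exp(1).

-2 - exp(-1) + exp(1)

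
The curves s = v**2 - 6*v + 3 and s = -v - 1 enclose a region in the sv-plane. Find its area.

9/2

Both boundary curves give s as a function of v, so integrate with respect to v. Setting them equal: v**2 - 5*v + 4 = 0, i.e. (v - 4)*(v - 1) = 0, so they meet at v = 1, 4.
For v in [1, 4], s = v**2 - 6*v + 3 is on the left; area = ∫[1,4] (-(v**2 - 5*v + 4)) dv = 9/2.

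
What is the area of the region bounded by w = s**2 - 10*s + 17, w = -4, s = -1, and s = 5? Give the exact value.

176/3

The difference (s**2 - 10*s + 17) - (-4) = s**2 - 10*s + 21 changes sign at s = 3 inside [-1, 5], so split the integral there.
∫[-1,3] (s**2 - 10*s + 21) ds = 160/3.
∫[3,5] (s**2 - 10*s + 21) ds = -16/3; the area of that piece is 16/3.
Total area = 160/3 + 16/3 = 176/3.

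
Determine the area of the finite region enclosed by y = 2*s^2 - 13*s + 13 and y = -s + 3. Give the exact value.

64/3

Set the curves equal: 2*s^2 - 13*s + 13 = -s + 3, so 2*s^2 - 12*s + 10 = 0, which factors as 2*(s - 5)*(s - 1) = 0. The curves meet at s = 1, 5.
On [1, 5], y = -s + 3 is on top; that piece has area ∫[1,5] (-(2*s^2 - 12*s + 10)) ds = 64/3.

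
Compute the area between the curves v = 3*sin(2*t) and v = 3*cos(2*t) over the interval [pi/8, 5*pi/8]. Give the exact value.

On [pi/8, 5*pi/8], (3*sin(2*t)) - (3*cos(2*t)) = 3*sin(2*t) - 3*cos(2*t) is ≥ 0 throughout, so the area is a single integral of |3*sin(2*t) - 3*cos(2*t)|.
∫[pi/8,5*pi/8] (3*sin(2*t) - 3*cos(2*t)) dt = 3*sqrt(2).

3*sqrt(2)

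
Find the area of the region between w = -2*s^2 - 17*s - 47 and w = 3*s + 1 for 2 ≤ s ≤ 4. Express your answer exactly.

On [2, 4], (-2*s^2 - 17*s - 47) - (3*s + 1) = -2*s^2 - 20*s - 48 is ≤ 0 throughout, so the area is a single integral of |-2*s^2 - 20*s - 48|.
∫[2,4] (-2*s^2 - 20*s - 48) ds = -760/3; the area of that piece is 760/3.

760/3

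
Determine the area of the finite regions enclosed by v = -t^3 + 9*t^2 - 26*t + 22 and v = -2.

Set the curves equal: -t^3 + 9*t^2 - 26*t + 22 = -2, so -t^3 + 9*t^2 - 26*t + 24 = 0, which factors as -(t - 4)*(t - 3)*(t - 2) = 0. The curves meet at t = 2, 3, 4.
On [2, 3], v = -2 is on top; that piece has area ∫[2,3] (-(-t^3 + 9*t^2 - 26*t + 24)) dt = 1/4.
On [3, 4], v = -t^3 + 9*t^2 - 26*t + 22 is on top; that piece has area ∫[3,4] (-t^3 + 9*t^2 - 26*t + 24) dt = 1/4.
Total enclosed area = 1/4 + 1/4 = 1/2.

1/2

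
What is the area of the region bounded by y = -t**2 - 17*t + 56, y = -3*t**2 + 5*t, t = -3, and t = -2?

371/3

On [-3, -2], (-t**2 - 17*t + 56) - (-3*t**2 + 5*t) = 2*t**2 - 22*t + 56 is ≥ 0 throughout, so the area is a single integral of |2*t**2 - 22*t + 56|.
∫[-3,-2] (2*t**2 - 22*t + 56) dt = 371/3.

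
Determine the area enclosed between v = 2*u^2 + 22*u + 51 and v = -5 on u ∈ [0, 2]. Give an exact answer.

On [0, 2], (2*u^2 + 22*u + 51) - (-5) = 2*u^2 + 22*u + 56 is ≥ 0 throughout, so the area is a single integral of |2*u^2 + 22*u + 56|.
∫[0,2] (2*u^2 + 22*u + 56) du = 484/3.

484/3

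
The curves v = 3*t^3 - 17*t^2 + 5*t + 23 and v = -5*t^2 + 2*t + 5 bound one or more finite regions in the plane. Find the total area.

Set the curves equal: 3*t^3 - 17*t^2 + 5*t + 23 = -5*t^2 + 2*t + 5, so 3*t^3 - 12*t^2 + 3*t + 18 = 0, which factors as 3*(t - 3)*(t - 2)*(t + 1) = 0. The curves meet at t = -1, 2, 3.
On [-1, 2], v = 3*t^3 - 17*t^2 + 5*t + 23 is on top; that piece has area ∫[-1,2] (3*t^3 - 12*t^2 + 3*t + 18) dt = 135/4.
On [2, 3], v = -5*t^2 + 2*t + 5 is on top; that piece has area ∫[2,3] (-(3*t^3 - 12*t^2 + 3*t + 18)) dt = 7/4.
Total enclosed area = 135/4 + 7/4 = 71/2.

71/2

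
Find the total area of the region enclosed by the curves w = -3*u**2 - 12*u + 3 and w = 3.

32

Set the curves equal: -3*u**2 - 12*u + 3 = 3, so -3*u**2 - 12*u = 0, which factors as -3*u*(u + 4) = 0. The curves meet at u = -4, 0.
On [-4, 0], w = -3*u**2 - 12*u + 3 is on top; that piece has area ∫[-4,0] (-3*u**2 - 12*u) du = 32.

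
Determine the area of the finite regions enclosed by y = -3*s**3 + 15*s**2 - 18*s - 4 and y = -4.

37/4

Set the curves equal: -3*s**3 + 15*s**2 - 18*s - 4 = -4, so -3*s**3 + 15*s**2 - 18*s = 0, which factors as -3*s*(s - 3)*(s - 2) = 0. The curves meet at s = 0, 2, 3.
On [0, 2], y = -4 is on top; that piece has area ∫[0,2] (-(-3*s**3 + 15*s**2 - 18*s)) ds = 8.
On [2, 3], y = -3*s**3 + 15*s**2 - 18*s - 4 is on top; that piece has area ∫[2,3] (-3*s**3 + 15*s**2 - 18*s) ds = 5/4.
Total enclosed area = 8 + 5/4 = 37/4.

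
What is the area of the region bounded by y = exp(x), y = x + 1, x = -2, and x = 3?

-15/2 - exp(-2) + exp(3)

On [-2, 3], (exp(x)) - (x + 1) = -x + exp(x) - 1 is ≥ 0 throughout, so the area is a single integral of |-x + exp(x) - 1|.
∫[-2,3] (-x + exp(x) - 1) dx = -15/2 - exp(-2) + exp(3).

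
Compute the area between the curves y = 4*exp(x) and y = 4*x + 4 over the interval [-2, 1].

-6 - 4*exp(-2) + 4*exp(1)

On [-2, 1], (4*exp(x)) - (4*x + 4) = -4*x + 4*exp(x) - 4 is ≥ 0 throughout, so the area is a single integral of |-4*x + 4*exp(x) - 4|.
∫[-2,1] (-4*x + 4*exp(x) - 4) dx = -6 - 4*exp(-2) + 4*exp(1).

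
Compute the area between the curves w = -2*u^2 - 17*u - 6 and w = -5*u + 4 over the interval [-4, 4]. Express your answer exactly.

604/3

The difference (-2*u^2 - 17*u - 6) - (-5*u + 4) = -2*u^2 - 12*u - 10 changes sign at u = -1 inside [-4, 4], so split the integral there.
∫[-4,-1] (-2*u^2 - 12*u - 10) du = 18.
∫[-1,4] (-2*u^2 - 12*u - 10) du = -550/3; the area of that piece is 550/3.
Total area = 18 + 550/3 = 604/3.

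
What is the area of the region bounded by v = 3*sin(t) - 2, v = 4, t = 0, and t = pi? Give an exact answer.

On [0, pi], (3*sin(t) - 2) - (4) = 3*sin(t) - 6 is ≤ 0 throughout, so the area is a single integral of |3*sin(t) - 6|.
∫[0,pi] (3*sin(t) - 6) dt = 6 - 6*pi; the area of that piece is -6 + 6*pi.

-6 + 6*pi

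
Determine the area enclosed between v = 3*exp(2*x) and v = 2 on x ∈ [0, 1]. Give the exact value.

-7/2 + 3*exp(2)/2

On [0, 1], (3*exp(2*x)) - (2) = 3*exp(2*x) - 2 is ≥ 0 throughout, so the area is a single integral of |3*exp(2*x) - 2|.
∫[0,1] (3*exp(2*x) - 2) dx = -7/2 + 3*exp(2)/2.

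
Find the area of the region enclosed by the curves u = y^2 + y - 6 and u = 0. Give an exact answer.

Both boundary curves give u as a function of y, so integrate with respect to y. Setting them equal: y^2 + y - 6 = 0, i.e. (y - 2)*(y + 3) = 0, so they meet at y = -3, 2.
For y in [-3, 2], u = y^2 + y - 6 is on the left; area = ∫[-3,2] (-(y^2 + y - 6)) dy = 125/6.

125/6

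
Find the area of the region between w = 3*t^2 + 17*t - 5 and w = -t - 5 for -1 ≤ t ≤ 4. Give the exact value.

216

The difference (3*t^2 + 17*t - 5) - (-t - 5) = 3*t^2 + 18*t changes sign at t = 0 inside [-1, 4], so split the integral there.
∫[-1,0] (3*t^2 + 18*t) dt = -8; the area of that piece is 8.
∫[0,4] (3*t^2 + 18*t) dt = 208.
Total area = 8 + 208 = 216.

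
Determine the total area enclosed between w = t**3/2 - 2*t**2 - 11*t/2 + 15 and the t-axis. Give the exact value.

The curve meets the t-axis where t**3/2 - 2*t**2 - 11*t/2 + 15 = 0, i.e. (t - 5)*(t - 2)*(t + 3)/2 = 0, at t = -3, 2, 5.
On [-3, 2] the curve lies above the axis; ∫[-3,2] (t**3/2 - 2*t**2 - 11*t/2 + 15) dt = 1375/24, giving area 1375/24.
On [2, 5] the curve lies below the axis; ∫[2,5] (t**3/2 - 2*t**2 - 11*t/2 + 15) dt = -117/8, giving area 117/8.
Total area = 1375/24 + 117/8 = 863/12.

863/12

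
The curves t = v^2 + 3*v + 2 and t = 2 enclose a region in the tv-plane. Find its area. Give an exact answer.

9/2

Both boundary curves give t as a function of v, so integrate with respect to v. Setting them equal: v^2 + 3*v = 0, i.e. v*(v + 3) = 0, so they meet at v = -3, 0.
For v in [-3, 0], t = v^2 + 3*v + 2 is on the left; area = ∫[-3,0] (-(v^2 + 3*v)) dv = 9/2.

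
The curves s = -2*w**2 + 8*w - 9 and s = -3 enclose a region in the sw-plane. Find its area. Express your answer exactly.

Both boundary curves give s as a function of w, so integrate with respect to w. Setting them equal: -2*w**2 + 8*w - 6 = 0, i.e. -2*(w - 3)*(w - 1) = 0, so they meet at w = 1, 3.
For w in [1, 3], s = -2*w**2 + 8*w - 9 is on the right; area = ∫[1,3] (-2*w**2 + 8*w - 6) dw = 8/3.

8/3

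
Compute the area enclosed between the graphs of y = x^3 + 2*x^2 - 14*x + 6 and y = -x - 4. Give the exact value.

Set the curves equal: x^3 + 2*x^2 - 14*x + 6 = -x - 4, so x^3 + 2*x^2 - 13*x + 10 = 0, which factors as (x - 2)*(x - 1)*(x + 5) = 0. The curves meet at x = -5, 1, 2.
On [-5, 1], y = x^3 + 2*x^2 - 14*x + 6 is on top; that piece has area ∫[-5,1] (x^3 + 2*x^2 - 13*x + 10) dx = 144.
On [1, 2], y = -x - 4 is on top; that piece has area ∫[1,2] (-(x^3 + 2*x^2 - 13*x + 10)) dx = 13/12.
Total enclosed area = 144 + 13/12 = 1741/12.

1741/12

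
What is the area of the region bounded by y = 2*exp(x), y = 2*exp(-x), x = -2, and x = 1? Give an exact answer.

-8 + 2*exp(-2) + 2*exp(-1) + 2*exp(1) + 2*exp(2)

The difference (2*exp(x)) - (2*exp(-x)) = 2*exp(x) - 2*exp(-x) changes sign at x = 0 inside [-2, 1], so split the integral there.
∫[-2,0] (2*exp(x) - 2*exp(-x)) dx = -2*exp(2) - 2*exp(-2) + 4; the area of that piece is -4 + 2*exp(-2) + 2*exp(2).
∫[0,1] (2*exp(x) - 2*exp(-x)) dx = -4 + 2*exp(-1) + 2*exp(1).
Total area = (-4 + 2*exp(-2) + 2*exp(2)) + (-4 + 2*exp(-1) + 2*exp(1)) = -8 + 2*exp(-2) + 2*exp(-1) + 2*exp(1) + 2*exp(2).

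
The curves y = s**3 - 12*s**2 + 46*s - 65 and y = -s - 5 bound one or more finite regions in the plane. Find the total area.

Set the curves equal: s**3 - 12*s**2 + 46*s - 65 = -s - 5, so s**3 - 12*s**2 + 47*s - 60 = 0, which factors as (s - 5)*(s - 4)*(s - 3) = 0. The curves meet at s = 3, 4, 5.
On [3, 4], y = s**3 - 12*s**2 + 46*s - 65 is on top; that piece has area ∫[3,4] (s**3 - 12*s**2 + 47*s - 60) ds = 1/4.
On [4, 5], y = -s - 5 is on top; that piece has area ∫[4,5] (-(s**3 - 12*s**2 + 47*s - 60)) ds = 1/4.
Total enclosed area = 1/4 + 1/4 = 1/2.

1/2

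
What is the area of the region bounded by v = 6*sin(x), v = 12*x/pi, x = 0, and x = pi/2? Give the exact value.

On [0, pi/2], (6*sin(x)) - (12*x/pi) = -12*x/pi + 6*sin(x) is ≥ 0 throughout, so the area is a single integral of |-12*x/pi + 6*sin(x)|.
∫[0,pi/2] (-12*x/pi + 6*sin(x)) dx = 6 - 3*pi/2.

6 - 3*pi/2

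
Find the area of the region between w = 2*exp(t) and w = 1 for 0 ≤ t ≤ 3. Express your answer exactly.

-5 + 2*exp(3)

On [0, 3], (2*exp(t)) - (1) = 2*exp(t) - 1 is ≥ 0 throughout, so the area is a single integral of |2*exp(t) - 1|.
∫[0,3] (2*exp(t) - 1) dt = -5 + 2*exp(3).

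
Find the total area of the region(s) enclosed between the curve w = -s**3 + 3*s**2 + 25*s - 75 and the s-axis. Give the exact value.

The curve meets the s-axis where -s**3 + 3*s**2 + 25*s - 75 = 0, i.e. -(s - 5)*(s - 3)*(s + 5) = 0, at s = -5, 3, 5.
On [-5, 3] the curve lies below the axis; ∫[-5,3] (-s**3 + 3*s**2 + 25*s - 75) ds = -512, giving area 512.
On [3, 5] the curve lies above the axis; ∫[3,5] (-s**3 + 3*s**2 + 25*s - 75) ds = 12, giving area 12.
Total area = 512 + 12 = 524.

524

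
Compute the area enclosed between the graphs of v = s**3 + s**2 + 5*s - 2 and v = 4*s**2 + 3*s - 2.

Set the curves equal: s**3 + s**2 + 5*s - 2 = 4*s**2 + 3*s - 2, so s**3 - 3*s**2 + 2*s = 0, which factors as s*(s - 2)*(s - 1) = 0. The curves meet at s = 0, 1, 2.
On [0, 1], v = s**3 + s**2 + 5*s - 2 is on top; that piece has area ∫[0,1] (s**3 - 3*s**2 + 2*s) ds = 1/4.
On [1, 2], v = 4*s**2 + 3*s - 2 is on top; that piece has area ∫[1,2] (-(s**3 - 3*s**2 + 2*s)) ds = 1/4.
Total enclosed area = 1/4 + 1/4 = 1/2.

1/2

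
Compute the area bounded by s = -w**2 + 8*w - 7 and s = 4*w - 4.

Both boundary curves give s as a function of w, so integrate with respect to w. Setting them equal: -w**2 + 4*w - 3 = 0, i.e. -(w - 3)*(w - 1) = 0, so they meet at w = 1, 3.
For w in [1, 3], s = -w**2 + 8*w - 7 is on the right; area = ∫[1,3] (-w**2 + 4*w - 3) dw = 4/3.

4/3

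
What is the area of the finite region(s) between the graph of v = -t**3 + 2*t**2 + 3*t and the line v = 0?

71/6

The curve meets the t-axis where -t**3 + 2*t**2 + 3*t = 0, i.e. -t*(t - 3)*(t + 1) = 0, at t = -1, 0, 3.
On [-1, 0] the curve lies below the axis; ∫[-1,0] (-t**3 + 2*t**2 + 3*t) dt = -7/12, giving area 7/12.
On [0, 3] the curve lies above the axis; ∫[0,3] (-t**3 + 2*t**2 + 3*t) dt = 45/4, giving area 45/4.
Total area = 7/12 + 45/4 = 71/6.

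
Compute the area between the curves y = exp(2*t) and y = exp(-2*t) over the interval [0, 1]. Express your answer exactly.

On [0, 1], (exp(2*t)) - (exp(-2*t)) = exp(2*t) - exp(-2*t) is ≥ 0 throughout, so the area is a single integral of |exp(2*t) - exp(-2*t)|.
∫[0,1] (exp(2*t) - exp(-2*t)) dt = -1 + exp(-2)/2 + exp(2)/2.

-1 + exp(-2)/2 + exp(2)/2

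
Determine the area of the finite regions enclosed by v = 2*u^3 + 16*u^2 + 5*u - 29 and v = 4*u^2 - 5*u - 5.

Set the curves equal: 2*u^3 + 16*u^2 + 5*u - 29 = 4*u^2 - 5*u - 5, so 2*u^3 + 12*u^2 + 10*u - 24 = 0, which factors as 2*(u - 1)*(u + 3)*(u + 4) = 0. The curves meet at u = -4, -3, 1.
On [-4, -3], v = 2*u^3 + 16*u^2 + 5*u - 29 is on top; that piece has area ∫[-4,-3] (2*u^3 + 12*u^2 + 10*u - 24) du = 3/2.
On [-3, 1], v = 4*u^2 - 5*u - 5 is on top; that piece has area ∫[-3,1] (-(2*u^3 + 12*u^2 + 10*u - 24)) du = 64.
Total enclosed area = 3/2 + 64 = 131/2.

131/2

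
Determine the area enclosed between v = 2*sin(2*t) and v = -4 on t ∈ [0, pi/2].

On [0, pi/2], (2*sin(2*t)) - (-4) = 2*sin(2*t) + 4 is ≥ 0 throughout, so the area is a single integral of |2*sin(2*t) + 4|.
∫[0,pi/2] (2*sin(2*t) + 4) dt = 2 + 2*pi.

2 + 2*pi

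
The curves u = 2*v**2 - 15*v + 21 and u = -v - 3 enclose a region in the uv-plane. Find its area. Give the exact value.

Both boundary curves give u as a function of v, so integrate with respect to v. Setting them equal: 2*v**2 - 14*v + 24 = 0, i.e. 2*(v - 4)*(v - 3) = 0, so they meet at v = 3, 4.
For v in [3, 4], u = 2*v**2 - 15*v + 21 is on the left; area = ∫[3,4] (-(2*v**2 - 14*v + 24)) dv = 1/3.

1/3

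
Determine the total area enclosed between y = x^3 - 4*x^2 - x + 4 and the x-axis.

253/12

The curve meets the x-axis where x^3 - 4*x^2 - x + 4 = 0, i.e. (x - 4)*(x - 1)*(x + 1) = 0, at x = -1, 1, 4.
On [-1, 1] the curve lies above the axis; ∫[-1,1] (x^3 - 4*x^2 - x + 4) dx = 16/3, giving area 16/3.
On [1, 4] the curve lies below the axis; ∫[1,4] (x^3 - 4*x^2 - x + 4) dx = -63/4, giving area 63/4.
Total area = 16/3 + 63/4 = 253/12.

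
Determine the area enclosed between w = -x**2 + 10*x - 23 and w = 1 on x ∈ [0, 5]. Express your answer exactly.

38

The difference (-x**2 + 10*x - 23) - (1) = -x**2 + 10*x - 24 changes sign at x = 4 inside [0, 5], so split the integral there.
∫[0,4] (-x**2 + 10*x - 24) dx = -112/3; the area of that piece is 112/3.
∫[4,5] (-x**2 + 10*x - 24) dx = 2/3.
Total area = 112/3 + 2/3 = 38.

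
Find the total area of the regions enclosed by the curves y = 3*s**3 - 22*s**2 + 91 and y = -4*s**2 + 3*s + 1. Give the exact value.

Set the curves equal: 3*s**3 - 22*s**2 + 91 = -4*s**2 + 3*s + 1, so 3*s**3 - 18*s**2 - 3*s + 90 = 0, which factors as 3*(s - 5)*(s - 3)*(s + 2) = 0. The curves meet at s = -2, 3, 5.
On [-2, 3], y = 3*s**3 - 22*s**2 + 91 is on top; that piece has area ∫[-2,3] (3*s**3 - 18*s**2 - 3*s + 90) ds = 1125/4.
On [3, 5], y = -4*s**2 + 3*s + 1 is on top; that piece has area ∫[3,5] (-(3*s**3 - 18*s**2 - 3*s + 90)) ds = 24.
Total enclosed area = 1125/4 + 24 = 1221/4.

1221/4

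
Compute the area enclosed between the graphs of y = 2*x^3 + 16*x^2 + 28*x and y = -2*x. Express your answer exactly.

Set the curves equal: 2*x^3 + 16*x^2 + 28*x = -2*x, so 2*x^3 + 16*x^2 + 30*x = 0, which factors as 2*x*(x + 3)*(x + 5) = 0. The curves meet at x = -5, -3, 0.
On [-5, -3], y = 2*x^3 + 16*x^2 + 28*x is on top; that piece has area ∫[-5,-3] (2*x^3 + 16*x^2 + 30*x) dx = 32/3.
On [-3, 0], y = -2*x is on top; that piece has area ∫[-3,0] (-(2*x^3 + 16*x^2 + 30*x)) dx = 63/2.
Total enclosed area = 32/3 + 63/2 = 253/6.

253/6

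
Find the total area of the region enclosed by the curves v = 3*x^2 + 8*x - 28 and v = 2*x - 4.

108

Set the curves equal: 3*x^2 + 8*x - 28 = 2*x - 4, so 3*x^2 + 6*x - 24 = 0, which factors as 3*(x - 2)*(x + 4) = 0. The curves meet at x = -4, 2.
On [-4, 2], v = 2*x - 4 is on top; that piece has area ∫[-4,2] (-(3*x^2 + 6*x - 24)) dx = 108.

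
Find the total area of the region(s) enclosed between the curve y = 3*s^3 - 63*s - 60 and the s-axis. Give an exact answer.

2997/4

The curve meets the s-axis where 3*s^3 - 63*s - 60 = 0, i.e. 3*(s - 5)*(s + 1)*(s + 4) = 0, at s = -4, -1, 5.
On [-4, -1] the curve lies above the axis; ∫[-4,-1] (3*s^3 - 63*s - 60) ds = 405/4, giving area 405/4.
On [-1, 5] the curve lies below the axis; ∫[-1,5] (3*s^3 - 63*s - 60) ds = -648, giving area 648.
Total area = 405/4 + 648 = 2997/4.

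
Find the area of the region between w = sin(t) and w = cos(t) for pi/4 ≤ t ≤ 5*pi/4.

On [pi/4, 5*pi/4], (sin(t)) - (cos(t)) = sin(t) - cos(t) is ≥ 0 throughout, so the area is a single integral of |sin(t) - cos(t)|.
∫[pi/4,5*pi/4] (sin(t) - cos(t)) dt = 2*sqrt(2).

2*sqrt(2)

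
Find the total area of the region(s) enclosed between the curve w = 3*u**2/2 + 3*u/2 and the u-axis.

1/4

The curve meets the u-axis where 3*u**2/2 + 3*u/2 = 0, i.e. 3*u*(u + 1)/2 = 0, at u = -1, 0.
On [-1, 0] the curve lies below the axis; ∫[-1,0] (3*u**2/2 + 3*u/2) du = -1/4, giving area 1/4.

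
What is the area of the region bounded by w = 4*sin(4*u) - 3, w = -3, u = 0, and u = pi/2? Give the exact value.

The difference (4*sin(4*u) - 3) - (-3) = 4*sin(4*u) changes sign at u = pi/4 inside [0, pi/2], so split the integral there.
∫[0,pi/4] (4*sin(4*u)) du = 2.
∫[pi/4,pi/2] (4*sin(4*u)) du = -2; the area of that piece is 2.
Total area = 2 + 2 = 4.

4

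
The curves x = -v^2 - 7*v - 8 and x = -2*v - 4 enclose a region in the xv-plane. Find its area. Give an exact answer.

9/2

Both boundary curves give x as a function of v, so integrate with respect to v. Setting them equal: -v^2 - 5*v - 4 = 0, i.e. -(v + 1)*(v + 4) = 0, so they meet at v = -4, -1.
For v in [-4, -1], x = -v^2 - 7*v - 8 is on the right; area = ∫[-4,-1] (-v^2 - 5*v - 4) dv = 9/2.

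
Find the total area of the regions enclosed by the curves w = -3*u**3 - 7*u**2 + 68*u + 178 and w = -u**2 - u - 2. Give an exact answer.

Set the curves equal: -3*u**3 - 7*u**2 + 68*u + 178 = -u**2 - u - 2, so -3*u**3 - 6*u**2 + 69*u + 180 = 0, which factors as -3*(u - 5)*(u + 3)*(u + 4) = 0. The curves meet at u = -4, -3, 5.
On [-4, -3], w = -u**2 - u - 2 is on top; that piece has area ∫[-4,-3] (-(-3*u**3 - 6*u**2 + 69*u + 180)) du = 17/4.
On [-3, 5], w = -3*u**3 - 7*u**2 + 68*u + 178 is on top; that piece has area ∫[-3,5] (-3*u**3 - 6*u**2 + 69*u + 180) du = 1280.
Total enclosed area = 17/4 + 1280 = 5137/4.

5137/4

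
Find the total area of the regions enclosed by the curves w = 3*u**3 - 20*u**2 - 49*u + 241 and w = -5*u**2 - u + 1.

Set the curves equal: 3*u**3 - 20*u**2 - 49*u + 241 = -5*u**2 - u + 1, so 3*u**3 - 15*u**2 - 48*u + 240 = 0, which factors as 3*(u - 5)*(u - 4)*(u + 4) = 0. The curves meet at u = -4, 4, 5.
On [-4, 4], w = 3*u**3 - 20*u**2 - 49*u + 241 is on top; that piece has area ∫[-4,4] (3*u**3 - 15*u**2 - 48*u + 240) du = 1280.
On [4, 5], w = -5*u**2 - u + 1 is on top; that piece has area ∫[4,5] (-(3*u**3 - 15*u**2 - 48*u + 240)) du = 17/4.
Total enclosed area = 1280 + 17/4 = 5137/4.

5137/4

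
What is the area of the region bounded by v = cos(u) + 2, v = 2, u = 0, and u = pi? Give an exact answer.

The difference (cos(u) + 2) - (2) = cos(u) changes sign at u = pi/2 inside [0, pi], so split the integral there.
∫[0,pi/2] (cos(u)) du = 1.
∫[pi/2,pi] (cos(u)) du = -1; the area of that piece is 1.
Total area = 1 + 1 = 2.

2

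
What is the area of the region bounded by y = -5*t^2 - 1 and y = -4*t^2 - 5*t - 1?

Set the curves equal: -5*t^2 - 1 = -4*t^2 - 5*t - 1, so -t^2 + 5*t = 0, which factors as -t*(t - 5) = 0. The curves meet at t = 0, 5.
On [0, 5], y = -5*t^2 - 1 is on top; that piece has area ∫[0,5] (-t^2 + 5*t) dt = 125/6.

125/6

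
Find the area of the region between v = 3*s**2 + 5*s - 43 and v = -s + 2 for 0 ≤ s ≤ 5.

The difference (3*s**2 + 5*s - 43) - (-s + 2) = 3*s**2 + 6*s - 45 changes sign at s = 3 inside [0, 5], so split the integral there.
∫[0,3] (3*s**2 + 6*s - 45) ds = -81; the area of that piece is 81.
∫[3,5] (3*s**2 + 6*s - 45) ds = 56.
Total area = 81 + 56 = 137.

137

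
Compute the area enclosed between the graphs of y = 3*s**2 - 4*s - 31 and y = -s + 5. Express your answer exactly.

Set the curves equal: 3*s**2 - 4*s - 31 = -s + 5, so 3*s**2 - 3*s - 36 = 0, which factors as 3*(s - 4)*(s + 3) = 0. The curves meet at s = -3, 4.
On [-3, 4], y = -s + 5 is on top; that piece has area ∫[-3,4] (-(3*s**2 - 3*s - 36)) ds = 343/2.

343/2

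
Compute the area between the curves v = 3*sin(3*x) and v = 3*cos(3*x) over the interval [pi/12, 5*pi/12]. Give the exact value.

2*sqrt(2)

On [pi/12, 5*pi/12], (3*sin(3*x)) - (3*cos(3*x)) = 3*sin(3*x) - 3*cos(3*x) is ≥ 0 throughout, so the area is a single integral of |3*sin(3*x) - 3*cos(3*x)|.
∫[pi/12,5*pi/12] (3*sin(3*x) - 3*cos(3*x)) dx = 2*sqrt(2).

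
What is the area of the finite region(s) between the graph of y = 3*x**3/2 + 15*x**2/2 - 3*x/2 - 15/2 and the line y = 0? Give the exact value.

The curve meets the x-axis where 3*x**3/2 + 15*x**2/2 - 3*x/2 - 15/2 = 0, i.e. 3*(x - 1)*(x + 1)*(x + 5)/2 = 0, at x = -5, -1, 1.
On [-5, -1] the curve lies above the axis; ∫[-5,-1] (3*x**3/2 + 15*x**2/2 - 3*x/2 - 15/2) dx = 64, giving area 64.
On [-1, 1] the curve lies below the axis; ∫[-1,1] (3*x**3/2 + 15*x**2/2 - 3*x/2 - 15/2) dx = -10, giving area 10.
Total area = 64 + 10 = 74.

74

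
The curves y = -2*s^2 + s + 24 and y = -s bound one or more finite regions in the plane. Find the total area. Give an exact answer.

Set the curves equal: -2*s^2 + s + 24 = -s, so -2*s^2 + 2*s + 24 = 0, which factors as -2*(s - 4)*(s + 3) = 0. The curves meet at s = -3, 4.
On [-3, 4], y = -2*s^2 + s + 24 is on top; that piece has area ∫[-3,4] (-2*s^2 + 2*s + 24) ds = 343/3.

343/3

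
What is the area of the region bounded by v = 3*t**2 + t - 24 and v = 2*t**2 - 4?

Set the curves equal: 3*t**2 + t - 24 = 2*t**2 - 4, so t**2 + t - 20 = 0, which factors as (t - 4)*(t + 5) = 0. The curves meet at t = -5, 4.
On [-5, 4], v = 2*t**2 - 4 is on top; that piece has area ∫[-5,4] (-(t**2 + t - 20)) dt = 243/2.

243/2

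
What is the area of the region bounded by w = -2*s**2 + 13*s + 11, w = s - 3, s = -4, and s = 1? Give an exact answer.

The difference (-2*s**2 + 13*s + 11) - (s - 3) = -2*s**2 + 12*s + 14 changes sign at s = -1 inside [-4, 1], so split the integral there.
∫[-4,-1] (-2*s**2 + 12*s + 14) ds = -90; the area of that piece is 90.
∫[-1,1] (-2*s**2 + 12*s + 14) ds = 80/3.
Total area = 90 + 80/3 = 350/3.

350/3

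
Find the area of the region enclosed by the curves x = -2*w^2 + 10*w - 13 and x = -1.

Both boundary curves give x as a function of w, so integrate with respect to w. Setting them equal: -2*w^2 + 10*w - 12 = 0, i.e. -2*(w - 3)*(w - 2) = 0, so they meet at w = 2, 3.
For w in [2, 3], x = -2*w^2 + 10*w - 13 is on the right; area = ∫[2,3] (-2*w^2 + 10*w - 12) dw = 1/3.

1/3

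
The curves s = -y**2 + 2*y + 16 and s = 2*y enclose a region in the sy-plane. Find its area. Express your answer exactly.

256/3

Both boundary curves give s as a function of y, so integrate with respect to y. Setting them equal: -y**2 + 16 = 0, i.e. -(y - 4)*(y + 4) = 0, so they meet at y = -4, 4.
For y in [-4, 4], s = -y**2 + 2*y + 16 is on the right; area = ∫[-4,4] (-y**2 + 16) dy = 256/3.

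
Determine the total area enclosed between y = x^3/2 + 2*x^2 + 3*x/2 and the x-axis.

The curve meets the x-axis where x^3/2 + 2*x^2 + 3*x/2 = 0, i.e. x*(x + 1)*(x + 3)/2 = 0, at x = -3, -1, 0.
On [-3, -1] the curve lies above the axis; ∫[-3,-1] (x^3/2 + 2*x^2 + 3*x/2) dx = 4/3, giving area 4/3.
On [-1, 0] the curve lies below the axis; ∫[-1,0] (x^3/2 + 2*x^2 + 3*x/2) dx = -5/24, giving area 5/24.
Total area = 4/3 + 5/24 = 37/24.

37/24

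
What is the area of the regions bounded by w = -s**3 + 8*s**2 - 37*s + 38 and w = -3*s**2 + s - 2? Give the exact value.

Set the curves equal: -s**3 + 8*s**2 - 37*s + 38 = -3*s**2 + s - 2, so -s**3 + 11*s**2 - 38*s + 40 = 0, which factors as -(s - 5)*(s - 4)*(s - 2) = 0. The curves meet at s = 2, 4, 5.
On [2, 4], w = -3*s**2 + s - 2 is on top; that piece has area ∫[2,4] (-(-s**3 + 11*s**2 - 38*s + 40)) ds = 8/3.
On [4, 5], w = -s**3 + 8*s**2 - 37*s + 38 is on top; that piece has area ∫[4,5] (-s**3 + 11*s**2 - 38*s + 40) ds = 5/12.
Total enclosed area = 8/3 + 5/12 = 37/12.

37/12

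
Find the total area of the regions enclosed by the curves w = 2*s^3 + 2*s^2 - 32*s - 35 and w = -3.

Set the curves equal: 2*s^3 + 2*s^2 - 32*s - 35 = -3, so 2*s^3 + 2*s^2 - 32*s - 32 = 0, which factors as 2*(s - 4)*(s + 1)*(s + 4) = 0. The curves meet at s = -4, -1, 4.
On [-4, -1], w = 2*s^3 + 2*s^2 - 32*s - 35 is on top; that piece has area ∫[-4,-1] (2*s^3 + 2*s^2 - 32*s - 32) ds = 117/2.
On [-1, 4], w = -3 is on top; that piece has area ∫[-1,4] (-(2*s^3 + 2*s^2 - 32*s - 32)) ds = 1375/6.
Total enclosed area = 117/2 + 1375/6 = 863/3.

863/3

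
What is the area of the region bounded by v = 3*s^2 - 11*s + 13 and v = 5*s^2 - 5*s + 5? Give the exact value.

Set the curves equal: 3*s^2 - 11*s + 13 = 5*s^2 - 5*s + 5, so -2*s^2 - 6*s + 8 = 0, which factors as -2*(s - 1)*(s + 4) = 0. The curves meet at s = -4, 1.
On [-4, 1], v = 3*s^2 - 11*s + 13 is on top; that piece has area ∫[-4,1] (-2*s^2 - 6*s + 8) ds = 125/3.

125/3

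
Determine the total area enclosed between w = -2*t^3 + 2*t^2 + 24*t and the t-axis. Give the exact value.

The curve meets the t-axis where -2*t^3 + 2*t^2 + 24*t = 0, i.e. -2*t*(t - 4)*(t + 3) = 0, at t = -3, 0, 4.
On [-3, 0] the curve lies below the axis; ∫[-3,0] (-2*t^3 + 2*t^2 + 24*t) dt = -99/2, giving area 99/2.
On [0, 4] the curve lies above the axis; ∫[0,4] (-2*t^3 + 2*t^2 + 24*t) dt = 320/3, giving area 320/3.
Total area = 99/2 + 320/3 = 937/6.

937/6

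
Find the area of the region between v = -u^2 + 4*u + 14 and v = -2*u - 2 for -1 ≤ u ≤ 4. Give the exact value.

On [-1, 4], (-u^2 + 4*u + 14) - (-2*u - 2) = -u^2 + 6*u + 16 is ≥ 0 throughout, so the area is a single integral of |-u^2 + 6*u + 16|.
∫[-1,4] (-u^2 + 6*u + 16) du = 310/3.

310/3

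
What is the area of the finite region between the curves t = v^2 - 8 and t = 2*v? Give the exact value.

Both boundary curves give t as a function of v, so integrate with respect to v. Setting them equal: v^2 - 2*v - 8 = 0, i.e. (v - 4)*(v + 2) = 0, so they meet at v = -2, 4.
For v in [-2, 4], t = v^2 - 8 is on the left; area = ∫[-2,4] (-(v^2 - 2*v - 8)) dv = 36.

36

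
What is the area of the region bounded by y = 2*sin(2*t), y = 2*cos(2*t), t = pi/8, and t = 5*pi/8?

2*sqrt(2)

On [pi/8, 5*pi/8], (2*sin(2*t)) - (2*cos(2*t)) = 2*sin(2*t) - 2*cos(2*t) is ≥ 0 throughout, so the area is a single integral of |2*sin(2*t) - 2*cos(2*t)|.
∫[pi/8,5*pi/8] (2*sin(2*t) - 2*cos(2*t)) dt = 2*sqrt(2).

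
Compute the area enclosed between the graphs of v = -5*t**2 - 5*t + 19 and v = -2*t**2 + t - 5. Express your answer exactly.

108

Set the curves equal: -5*t**2 - 5*t + 19 = -2*t**2 + t - 5, so -3*t**2 - 6*t + 24 = 0, which factors as -3*(t - 2)*(t + 4) = 0. The curves meet at t = -4, 2.
On [-4, 2], v = -5*t**2 - 5*t + 19 is on top; that piece has area ∫[-4,2] (-3*t**2 - 6*t + 24) dt = 108.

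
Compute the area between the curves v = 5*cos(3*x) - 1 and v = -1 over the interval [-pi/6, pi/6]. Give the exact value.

10/3

On [-pi/6, pi/6], (5*cos(3*x) - 1) - (-1) = 5*cos(3*x) is ≥ 0 throughout, so the area is a single integral of |5*cos(3*x)|.
∫[-pi/6,pi/6] (5*cos(3*x)) dx = 10/3.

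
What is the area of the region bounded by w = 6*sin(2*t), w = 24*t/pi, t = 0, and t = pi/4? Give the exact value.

On [0, pi/4], (6*sin(2*t)) - (24*t/pi) = -24*t/pi + 6*sin(2*t) is ≥ 0 throughout, so the area is a single integral of |-24*t/pi + 6*sin(2*t)|.
∫[0,pi/4] (-24*t/pi + 6*sin(2*t)) dt = 3 - 3*pi/4.

3 - 3*pi/4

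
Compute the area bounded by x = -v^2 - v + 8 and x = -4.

343/6

Both boundary curves give x as a function of v, so integrate with respect to v. Setting them equal: -v^2 - v + 12 = 0, i.e. -(v - 3)*(v + 4) = 0, so they meet at v = -4, 3.
For v in [-4, 3], x = -v^2 - v + 8 is on the right; area = ∫[-4,3] (-v^2 - v + 12) dv = 343/6.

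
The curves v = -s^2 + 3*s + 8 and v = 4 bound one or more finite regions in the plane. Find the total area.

125/6

Set the curves equal: -s^2 + 3*s + 8 = 4, so -s^2 + 3*s + 4 = 0, which factors as -(s - 4)*(s + 1) = 0. The curves meet at s = -1, 4.
On [-1, 4], v = -s^2 + 3*s + 8 is on top; that piece has area ∫[-1,4] (-s^2 + 3*s + 4) ds = 125/6.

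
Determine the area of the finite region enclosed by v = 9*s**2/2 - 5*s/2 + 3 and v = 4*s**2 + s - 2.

Set the curves equal: 9*s**2/2 - 5*s/2 + 3 = 4*s**2 + s - 2, so s**2/2 - 7*s/2 + 5 = 0, which factors as (s - 5)*(s - 2)/2 = 0. The curves meet at s = 2, 5.
On [2, 5], v = 4*s**2 + s - 2 is on top; that piece has area ∫[2,5] (-(s**2/2 - 7*s/2 + 5)) ds = 9/4.

9/4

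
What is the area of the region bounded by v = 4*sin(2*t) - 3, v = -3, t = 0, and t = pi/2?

On [0, pi/2], (4*sin(2*t) - 3) - (-3) = 4*sin(2*t) is ≥ 0 throughout, so the area is a single integral of |4*sin(2*t)|.
∫[0,pi/2] (4*sin(2*t)) dt = 4.

4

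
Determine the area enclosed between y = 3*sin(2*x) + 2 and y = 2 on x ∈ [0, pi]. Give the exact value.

6

The difference (3*sin(2*x) + 2) - (2) = 3*sin(2*x) changes sign at x = pi/2 inside [0, pi], so split the integral there.
∫[0,pi/2] (3*sin(2*x)) dx = 3.
∫[pi/2,pi] (3*sin(2*x)) dx = -3; the area of that piece is 3.
Total area = 3 + 3 = 6.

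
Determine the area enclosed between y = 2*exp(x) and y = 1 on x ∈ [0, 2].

On [0, 2], (2*exp(x)) - (1) = 2*exp(x) - 1 is ≥ 0 throughout, so the area is a single integral of |2*exp(x) - 1|.
∫[0,2] (2*exp(x) - 1) dx = -4 + 2*exp(2).

-4 + 2*exp(2)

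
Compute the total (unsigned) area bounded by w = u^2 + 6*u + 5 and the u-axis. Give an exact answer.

The curve meets the u-axis where u^2 + 6*u + 5 = 0, i.e. (u + 1)*(u + 5) = 0, at u = -5, -1.
On [-5, -1] the curve lies below the axis; ∫[-5,-1] (u^2 + 6*u + 5) du = -32/3, giving area 32/3.

32/3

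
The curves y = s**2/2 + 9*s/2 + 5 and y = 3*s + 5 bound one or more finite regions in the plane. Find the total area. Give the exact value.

9/4

Set the curves equal: s**2/2 + 9*s/2 + 5 = 3*s + 5, so s**2/2 + 3*s/2 = 0, which factors as s*(s + 3)/2 = 0. The curves meet at s = -3, 0.
On [-3, 0], y = 3*s + 5 is on top; that piece has area ∫[-3,0] (-(s**2/2 + 3*s/2)) ds = 9/4.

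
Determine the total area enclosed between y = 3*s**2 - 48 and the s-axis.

The curve meets the s-axis where 3*s**2 - 48 = 0, i.e. 3*(s - 4)*(s + 4) = 0, at s = -4, 4.
On [-4, 4] the curve lies below the axis; ∫[-4,4] (3*s**2 - 48) ds = -256, giving area 256.

256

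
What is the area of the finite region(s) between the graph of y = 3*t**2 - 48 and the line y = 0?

256

The curve meets the t-axis where 3*t**2 - 48 = 0, i.e. 3*(t - 4)*(t + 4) = 0, at t = -4, 4.
On [-4, 4] the curve lies below the axis; ∫[-4,4] (3*t**2 - 48) dt = -256, giving area 256.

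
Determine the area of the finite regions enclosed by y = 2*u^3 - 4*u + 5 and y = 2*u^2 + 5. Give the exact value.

37/6

Set the curves equal: 2*u^3 - 4*u + 5 = 2*u^2 + 5, so 2*u^3 - 2*u^2 - 4*u = 0, which factors as 2*u*(u - 2)*(u + 1) = 0. The curves meet at u = -1, 0, 2.
On [-1, 0], y = 2*u^3 - 4*u + 5 is on top; that piece has area ∫[-1,0] (2*u^3 - 2*u^2 - 4*u) du = 5/6.
On [0, 2], y = 2*u^2 + 5 is on top; that piece has area ∫[0,2] (-(2*u^3 - 2*u^2 - 4*u)) du = 16/3.
Total enclosed area = 5/6 + 16/3 = 37/6.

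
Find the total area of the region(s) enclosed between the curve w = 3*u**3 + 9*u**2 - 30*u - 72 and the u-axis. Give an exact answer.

The curve meets the u-axis where 3*u**3 + 9*u**2 - 30*u - 72 = 0, i.e. 3*(u - 3)*(u + 2)*(u + 4) = 0, at u = -4, -2, 3.
On [-4, -2] the curve lies above the axis; ∫[-4,-2] (3*u**3 + 9*u**2 - 30*u - 72) du = 24, giving area 24.
On [-2, 3] the curve lies below the axis; ∫[-2,3] (3*u**3 + 9*u**2 - 30*u - 72) du = -1125/4, giving area 1125/4.
Total area = 24 + 1125/4 = 1221/4.

1221/4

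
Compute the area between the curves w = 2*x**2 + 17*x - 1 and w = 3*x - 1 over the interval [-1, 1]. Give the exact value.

The difference (2*x**2 + 17*x - 1) - (3*x - 1) = 2*x**2 + 14*x changes sign at x = 0 inside [-1, 1], so split the integral there.
∫[-1,0] (2*x**2 + 14*x) dx = -19/3; the area of that piece is 19/3.
∫[0,1] (2*x**2 + 14*x) dx = 23/3.
Total area = 19/3 + 23/3 = 14.

14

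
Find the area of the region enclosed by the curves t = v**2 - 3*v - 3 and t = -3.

Both boundary curves give t as a function of v, so integrate with respect to v. Setting them equal: v**2 - 3*v = 0, i.e. v*(v - 3) = 0, so they meet at v = 0, 3.
For v in [0, 3], t = v**2 - 3*v - 3 is on the left; area = ∫[0,3] (-(v**2 - 3*v)) dv = 9/2.

9/2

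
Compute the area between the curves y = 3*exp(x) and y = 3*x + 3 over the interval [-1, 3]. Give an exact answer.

-24 - 3*exp(-1) + 3*exp(3)

On [-1, 3], (3*exp(x)) - (3*x + 3) = -3*x + 3*exp(x) - 3 is ≥ 0 throughout, so the area is a single integral of |-3*x + 3*exp(x) - 3|.
∫[-1,3] (-3*x + 3*exp(x) - 3) dx = -24 - 3*exp(-1) + 3*exp(3).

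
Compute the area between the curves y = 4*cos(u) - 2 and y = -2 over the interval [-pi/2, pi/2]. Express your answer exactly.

8

On [-pi/2, pi/2], (4*cos(u) - 2) - (-2) = 4*cos(u) is ≥ 0 throughout, so the area is a single integral of |4*cos(u)|.
∫[-pi/2,pi/2] (4*cos(u)) du = 8.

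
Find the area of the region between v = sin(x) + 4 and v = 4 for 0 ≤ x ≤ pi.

2

On [0, pi], (sin(x) + 4) - (4) = sin(x) is ≥ 0 throughout, so the area is a single integral of |sin(x)|.
∫[0,pi] (sin(x)) dx = 2.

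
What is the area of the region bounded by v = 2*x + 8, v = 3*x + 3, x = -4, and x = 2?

On [-4, 2], (2*x + 8) - (3*x + 3) = -x + 5 is ≥ 0 throughout, so the area is a single integral of |-x + 5|.
∫[-4,2] (-x + 5) dx = 36.

36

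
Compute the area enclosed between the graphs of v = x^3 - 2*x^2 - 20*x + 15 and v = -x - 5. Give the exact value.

Set the curves equal: x^3 - 2*x^2 - 20*x + 15 = -x - 5, so x^3 - 2*x^2 - 19*x + 20 = 0, which factors as (x - 5)*(x - 1)*(x + 4) = 0. The curves meet at x = -4, 1, 5.
On [-4, 1], v = x^3 - 2*x^2 - 20*x + 15 is on top; that piece has area ∫[-4,1] (x^3 - 2*x^2 - 19*x + 20) dx = 1625/12.
On [1, 5], v = -x - 5 is on top; that piece has area ∫[1,5] (-(x^3 - 2*x^2 - 19*x + 20)) dx = 224/3.
Total enclosed area = 1625/12 + 224/3 = 2521/12.

2521/12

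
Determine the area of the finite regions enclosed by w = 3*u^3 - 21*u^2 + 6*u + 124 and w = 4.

1741/4

Set the curves equal: 3*u^3 - 21*u^2 + 6*u + 124 = 4, so 3*u^3 - 21*u^2 + 6*u + 120 = 0, which factors as 3*(u - 5)*(u - 4)*(u + 2) = 0. The curves meet at u = -2, 4, 5.
On [-2, 4], w = 3*u^3 - 21*u^2 + 6*u + 124 is on top; that piece has area ∫[-2,4] (3*u^3 - 21*u^2 + 6*u + 120) du = 432.
On [4, 5], w = 4 is on top; that piece has area ∫[4,5] (-(3*u^3 - 21*u^2 + 6*u + 120)) du = 13/4.
Total enclosed area = 432 + 13/4 = 1741/4.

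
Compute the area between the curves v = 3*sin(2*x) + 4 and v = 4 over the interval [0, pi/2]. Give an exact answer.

3

On [0, pi/2], (3*sin(2*x) + 4) - (4) = 3*sin(2*x) is ≥ 0 throughout, so the area is a single integral of |3*sin(2*x)|.
∫[0,pi/2] (3*sin(2*x)) dx = 3.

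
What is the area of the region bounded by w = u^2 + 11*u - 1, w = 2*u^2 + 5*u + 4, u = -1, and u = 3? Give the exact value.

16

The difference (u^2 + 11*u - 1) - (2*u^2 + 5*u + 4) = -u^2 + 6*u - 5 changes sign at u = 1 inside [-1, 3], so split the integral there.
∫[-1,1] (-u^2 + 6*u - 5) du = -32/3; the area of that piece is 32/3.
∫[1,3] (-u^2 + 6*u - 5) du = 16/3.
Total area = 32/3 + 16/3 = 16.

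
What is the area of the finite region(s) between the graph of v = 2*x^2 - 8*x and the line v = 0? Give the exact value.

64/3

The curve meets the x-axis where 2*x^2 - 8*x = 0, i.e. 2*x*(x - 4) = 0, at x = 0, 4.
On [0, 4] the curve lies below the axis; ∫[0,4] (2*x^2 - 8*x) dx = -64/3, giving area 64/3.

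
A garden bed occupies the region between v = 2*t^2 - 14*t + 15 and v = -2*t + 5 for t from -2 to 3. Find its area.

The difference (2*t^2 - 14*t + 15) - (-2*t + 5) = 2*t^2 - 12*t + 10 changes sign at t = 1 inside [-2, 3], so split the integral there.
∫[-2,1] (2*t^2 - 12*t + 10) dt = 54.
∫[1,3] (2*t^2 - 12*t + 10) dt = -32/3; the area of that piece is 32/3.
Total area = 54 + 32/3 = 194/3.

194/3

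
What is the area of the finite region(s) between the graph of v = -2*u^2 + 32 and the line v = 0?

The curve meets the u-axis where -2*u^2 + 32 = 0, i.e. -2*(u - 4)*(u + 4) = 0, at u = -4, 4.
On [-4, 4] the curve lies above the axis; ∫[-4,4] (-2*u^2 + 32) du = 512/3, giving area 512/3.

512/3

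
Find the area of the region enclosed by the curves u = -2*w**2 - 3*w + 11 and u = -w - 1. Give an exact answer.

125/3

Both boundary curves give u as a function of w, so integrate with respect to w. Setting them equal: -2*w**2 - 2*w + 12 = 0, i.e. -2*(w - 2)*(w + 3) = 0, so they meet at w = -3, 2.
For w in [-3, 2], u = -2*w**2 - 3*w + 11 is on the right; area = ∫[-3,2] (-2*w**2 - 2*w + 12) dw = 125/3.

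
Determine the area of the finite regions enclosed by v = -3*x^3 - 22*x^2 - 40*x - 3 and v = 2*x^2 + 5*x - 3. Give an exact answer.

Set the curves equal: -3*x^3 - 22*x^2 - 40*x - 3 = 2*x^2 + 5*x - 3, so -3*x^3 - 24*x^2 - 45*x = 0, which factors as -3*x*(x + 3)*(x + 5) = 0. The curves meet at x = -5, -3, 0.
On [-5, -3], v = 2*x^2 + 5*x - 3 is on top; that piece has area ∫[-5,-3] (-(-3*x^3 - 24*x^2 - 45*x)) dx = 16.
On [-3, 0], v = -3*x^3 - 22*x^2 - 40*x - 3 is on top; that piece has area ∫[-3,0] (-3*x^3 - 24*x^2 - 45*x) dx = 189/4.
Total enclosed area = 16 + 189/4 = 253/4.

253/4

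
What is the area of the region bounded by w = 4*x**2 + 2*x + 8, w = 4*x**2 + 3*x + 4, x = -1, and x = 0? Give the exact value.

9/2

On [-1, 0], (4*x**2 + 2*x + 8) - (4*x**2 + 3*x + 4) = -x + 4 is ≥ 0 throughout, so the area is a single integral of |-x + 4|.
∫[-1,0] (-x + 4) dx = 9/2.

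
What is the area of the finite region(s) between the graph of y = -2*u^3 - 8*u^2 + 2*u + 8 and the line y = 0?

The curve meets the u-axis where -2*u^3 - 8*u^2 + 2*u + 8 = 0, i.e. -2*(u - 1)*(u + 1)*(u + 4) = 0, at u = -4, -1, 1.
On [-4, -1] the curve lies below the axis; ∫[-4,-1] (-2*u^3 - 8*u^2 + 2*u + 8) du = -63/2, giving area 63/2.
On [-1, 1] the curve lies above the axis; ∫[-1,1] (-2*u^3 - 8*u^2 + 2*u + 8) du = 32/3, giving area 32/3.
Total area = 63/2 + 32/3 = 253/6.

253/6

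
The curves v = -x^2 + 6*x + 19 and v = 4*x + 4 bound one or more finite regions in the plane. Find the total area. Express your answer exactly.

256/3

Set the curves equal: -x^2 + 6*x + 19 = 4*x + 4, so -x^2 + 2*x + 15 = 0, which factors as -(x - 5)*(x + 3) = 0. The curves meet at x = -3, 5.
On [-3, 5], v = -x^2 + 6*x + 19 is on top; that piece has area ∫[-3,5] (-x^2 + 2*x + 15) dx = 256/3.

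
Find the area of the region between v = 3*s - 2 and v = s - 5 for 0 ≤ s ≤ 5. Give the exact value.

40

On [0, 5], (3*s - 2) - (s - 5) = 2*s + 3 is ≥ 0 throughout, so the area is a single integral of |2*s + 3|.
∫[0,5] (2*s + 3) ds = 40.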